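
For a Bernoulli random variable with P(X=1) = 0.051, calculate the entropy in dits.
0.0875 dits

The binary entropy function is:
H(p) = -p log(p) - (1-p) log(1-p)

H(0.051) = -0.051 × log_10(0.051) - 0.949 × log_10(0.949)
H(0.051) = 0.0875 dits

Note: Binary entropy is maximized at p=0.5 (H=1 bit) and minimized at p=0 or p=1 (H=0).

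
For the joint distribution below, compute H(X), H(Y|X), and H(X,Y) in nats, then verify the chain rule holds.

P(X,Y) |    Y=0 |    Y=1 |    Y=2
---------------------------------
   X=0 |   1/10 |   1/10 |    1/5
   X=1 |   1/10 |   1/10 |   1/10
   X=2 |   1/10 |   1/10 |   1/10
H(X,Y) = 2.1640, H(X) = 1.0889, H(Y|X) = 1.0751 (all in nats)

Chain rule: H(X,Y) = H(X) + H(Y|X)

Left side — joint entropy directly:
H(X,Y) = -Σ p(x,y) log p(x,y) = 2.1640 nats

Right side — compute H(Y|X) from the conditional distributions:
P(X) = (2/5, 3/10, 3/10), so H(X) = 1.0889 nats
H(Y|X) = Σ_x P(X=x) · H(Y|X=x):
  P(Y|X=0) = (1/4, 1/4, 1/2), H(Y|X=0) = 1.0397, weight P(X=0) = 2/5
  P(Y|X=1) = (1/3, 1/3, 1/3), H(Y|X=1) = 1.0986, weight P(X=1) = 3/10
  P(Y|X=2) = (1/3, 1/3, 1/3), H(Y|X=2) = 1.0986, weight P(X=2) = 3/10
H(Y|X) = 1.0751 nats

H(X) + H(Y|X) = 1.0889 + 1.0751 = 2.1640 nats

Both sides equal 2.1640 nats. ✓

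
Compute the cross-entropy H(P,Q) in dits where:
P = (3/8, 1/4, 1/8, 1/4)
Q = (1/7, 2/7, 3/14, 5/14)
0.6483 dits

Cross-entropy: H(P,Q) = -Σ p(x) log q(x)

Alternatively: H(P,Q) = H(P) + D_KL(P||Q)
H(P) = 0.5737 dits
D_KL(P||Q) = 0.0747 dits

H(P,Q) = 0.5737 + 0.0747 = 0.6483 dits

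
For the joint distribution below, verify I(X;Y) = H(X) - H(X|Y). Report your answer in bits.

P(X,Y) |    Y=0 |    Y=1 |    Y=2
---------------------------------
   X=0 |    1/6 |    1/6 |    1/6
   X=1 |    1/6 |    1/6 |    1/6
I(X;Y) = 0.0000 bits

Mutual information has multiple equivalent forms:
- I(X;Y) = H(X) - H(X|Y)
- I(X;Y) = H(Y) - H(Y|X)
- I(X;Y) = H(X) + H(Y) - H(X,Y)

Computing all quantities:
H(X) = 1.0000, H(Y) = 1.5850, H(X,Y) = 2.5850
H(X|Y) = 1.0000, H(Y|X) = 1.5850

Verification:
H(X) - H(X|Y) = 1.0000 - 1.0000 = 0.0000
H(Y) - H(Y|X) = 1.5850 - 1.5850 = 0.0000
H(X) + H(Y) - H(X,Y) = 1.0000 + 1.5850 - 2.5850 = 0.0000

All forms give I(X;Y) = 0.0000 bits. ✓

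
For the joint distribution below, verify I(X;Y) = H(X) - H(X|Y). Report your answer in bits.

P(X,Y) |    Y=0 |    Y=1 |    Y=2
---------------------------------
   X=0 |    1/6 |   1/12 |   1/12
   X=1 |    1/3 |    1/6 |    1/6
I(X;Y) = 0.0000 bits

Mutual information has multiple equivalent forms:
- I(X;Y) = H(X) - H(X|Y)
- I(X;Y) = H(Y) - H(Y|X)
- I(X;Y) = H(X) + H(Y) - H(X,Y)

Computing all quantities:
H(X) = 0.9183, H(Y) = 1.5000, H(X,Y) = 2.4183
H(X|Y) = 0.9183, H(Y|X) = 1.5000

Verification:
H(X) - H(X|Y) = 0.9183 - 0.9183 = 0.0000
H(Y) - H(Y|X) = 1.5000 - 1.5000 = 0.0000
H(X) + H(Y) - H(X,Y) = 0.9183 + 1.5000 - 2.4183 = 0.0000

All forms give I(X;Y) = 0.0000 bits. ✓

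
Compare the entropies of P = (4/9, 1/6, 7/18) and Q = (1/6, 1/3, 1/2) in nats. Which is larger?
P

Computing entropies in nats:
H(P) = 1.0263
H(Q) = 1.0114

Distribution P has higher entropy.

Intuition: The distribution closer to uniform (more spread out) has higher entropy.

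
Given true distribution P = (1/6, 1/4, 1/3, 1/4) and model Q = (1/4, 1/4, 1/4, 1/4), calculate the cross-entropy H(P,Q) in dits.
0.6021 dits

Cross-entropy: H(P,Q) = -Σ p(x) log q(x)

Alternatively: H(P,Q) = H(P) + D_KL(P||Q)
H(P) = 0.5898 dits
D_KL(P||Q) = 0.0123 dits

H(P,Q) = 0.5898 + 0.0123 = 0.6021 dits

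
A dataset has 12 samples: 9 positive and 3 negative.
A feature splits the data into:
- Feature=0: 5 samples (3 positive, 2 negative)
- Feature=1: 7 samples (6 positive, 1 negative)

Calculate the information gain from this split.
0.0616 bits

Information Gain = H(Y) - H(Y|Feature)

Before split:
P(positive) = 9/12 = 0.7500
H(Y) = 0.8113 bits

After split:
Feature=0: H = 0.9710 bits (weight = 5/12)
Feature=1: H = 0.5917 bits (weight = 7/12)
H(Y|Feature) = (5/12)×0.9710 + (7/12)×0.5917 = 0.7497 bits

Information Gain = 0.8113 - 0.7497 = 0.0616 bits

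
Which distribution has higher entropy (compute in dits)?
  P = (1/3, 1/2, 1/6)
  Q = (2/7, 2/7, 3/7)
Q

Computing entropies in dits:
H(P) = 0.4392
H(Q) = 0.4686

Distribution Q has higher entropy.

Intuition: The distribution closer to uniform (more spread out) has higher entropy.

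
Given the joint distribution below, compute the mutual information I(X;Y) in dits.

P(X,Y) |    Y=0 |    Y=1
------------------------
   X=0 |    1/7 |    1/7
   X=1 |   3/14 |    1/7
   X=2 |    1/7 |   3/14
0.0062 dits

Mutual information: I(X;Y) = H(X) + H(Y) - H(X,Y)

Marginals:
P(X) = (2/7, 5/14, 5/14), H(X) = 0.4748 dits
P(Y) = (1/2, 1/2), H(Y) = 0.3010 dits

Joint entropy: H(X,Y) = 0.7696 dits

I(X;Y) = 0.4748 + 0.3010 - 0.7696 = 0.0062 dits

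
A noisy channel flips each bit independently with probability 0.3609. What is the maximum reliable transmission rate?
0.0566 bits

For a binary symmetric channel (BSC) with error probability p:
Capacity C = 1 - H(p) bits per symbol

where H(p) = -p log₂(p) - (1-p) log₂(1-p) is the binary entropy function.

H(0.3609) = 0.9434 bits
C = 1 - 0.9434 = 0.0566 bits per symbol

This means we can reliably transmit up to 0.0566 bits of information per channel use.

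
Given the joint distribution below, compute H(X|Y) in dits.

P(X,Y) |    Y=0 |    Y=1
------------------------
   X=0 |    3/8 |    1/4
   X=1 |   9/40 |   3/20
0.2873 dits

Using the chain rule: H(X|Y) = H(X,Y) - H(Y)

First, compute H(X,Y) = 0.5796 dits

Marginal P(Y) = (3/5, 2/5)
H(Y) = 0.2923 dits

H(X|Y) = H(X,Y) - H(Y) = 0.5796 - 0.2923 = 0.2873 dits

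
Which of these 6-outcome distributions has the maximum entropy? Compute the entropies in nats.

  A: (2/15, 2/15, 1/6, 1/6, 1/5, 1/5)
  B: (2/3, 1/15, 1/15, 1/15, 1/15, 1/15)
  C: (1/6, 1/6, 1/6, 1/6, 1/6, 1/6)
C

For a discrete distribution over n outcomes, entropy is maximized by the uniform distribution.

Computing entropies:
H(A) = 1.7783 nats
H(B) = 1.1730 nats
H(C) = 1.7918 nats

The uniform distribution (where all probabilities equal 1/6) achieves the maximum entropy of log_e(6) = 1.7918 nats.

Distribution C has the highest entropy.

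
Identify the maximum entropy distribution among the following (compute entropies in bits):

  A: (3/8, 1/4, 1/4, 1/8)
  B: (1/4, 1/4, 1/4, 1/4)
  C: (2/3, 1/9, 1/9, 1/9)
B

For a discrete distribution over n outcomes, entropy is maximized by the uniform distribution.

Computing entropies:
H(A) = 1.9056 bits
H(B) = 2.0000 bits
H(C) = 1.4466 bits

The uniform distribution (where all probabilities equal 1/4) achieves the maximum entropy of log_2(4) = 2.0000 bits.

Distribution B has the highest entropy.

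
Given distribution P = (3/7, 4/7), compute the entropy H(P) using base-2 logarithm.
0.9852 bits

Shannon entropy is H(X) = -Σ p(x) log p(x).

For P = (3/7, 4/7):
H = -3/7 × log_2(3/7) -4/7 × log_2(4/7)
H = 0.9852 bits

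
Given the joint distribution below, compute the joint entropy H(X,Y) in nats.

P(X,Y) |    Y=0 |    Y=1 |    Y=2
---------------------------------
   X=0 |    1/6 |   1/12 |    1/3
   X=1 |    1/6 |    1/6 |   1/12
1.6762 nats

Joint entropy is H(X,Y) = -Σ_{x,y} p(x,y) log p(x,y).

Summing over all non-zero entries:
H(X,Y) = -[1/6·log_e(1/6) + 1/12·log_e(1/12) + 1/3·log_e(1/3) + 1/6·log_e(1/6) + 1/6·log_e(1/6) + 1/12·log_e(1/12)]
H(X,Y) = 1.6762 nats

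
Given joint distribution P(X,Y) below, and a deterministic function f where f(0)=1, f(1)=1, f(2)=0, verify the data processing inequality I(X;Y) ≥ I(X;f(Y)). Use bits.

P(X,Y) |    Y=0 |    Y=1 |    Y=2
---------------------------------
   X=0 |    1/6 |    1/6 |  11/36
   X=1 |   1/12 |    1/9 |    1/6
I(X;Y) = 0.0020, I(X;f(Y)) = 0.0002, inequality holds: 0.0020 ≥ 0.0002

Data Processing Inequality: For any Markov chain X → Y → Z, we have I(X;Y) ≥ I(X;Z).

Here Z = f(Y) is a deterministic function of Y, forming X → Y → Z.

Original I(X;Y) = 0.0020 bits

After applying f:
P(X,Z) where Z=f(Y):
- P(X,Z=0) = P(X,Y=2)
- P(X,Z=1) = P(X,Y=0) + P(X,Y=1)

I(X;Z) = I(X;f(Y)) = 0.0002 bits

Verification: 0.0020 ≥ 0.0002 ✓

Information cannot be created by processing; the function f can only lose information about X.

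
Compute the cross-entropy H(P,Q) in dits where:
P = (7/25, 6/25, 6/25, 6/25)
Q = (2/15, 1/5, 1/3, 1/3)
0.6418 dits

Cross-entropy: H(P,Q) = -Σ p(x) log q(x)

Alternatively: H(P,Q) = H(P) + D_KL(P||Q)
H(P) = 0.6010 dits
D_KL(P||Q) = 0.0407 dits

H(P,Q) = 0.6010 + 0.0407 = 0.6418 dits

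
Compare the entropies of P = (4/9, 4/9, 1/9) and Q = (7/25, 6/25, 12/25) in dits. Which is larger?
Q

Computing entropies in dits:
H(P) = 0.4191
H(Q) = 0.4565

Distribution Q has higher entropy.

Intuition: The distribution closer to uniform (more spread out) has higher entropy.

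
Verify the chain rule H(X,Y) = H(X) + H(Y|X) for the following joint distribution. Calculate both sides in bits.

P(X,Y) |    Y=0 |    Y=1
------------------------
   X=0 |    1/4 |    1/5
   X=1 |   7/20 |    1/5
H(X,Y) = 1.9589, H(X) = 0.9928, H(Y|X) = 0.9661 (all in bits)

Chain rule: H(X,Y) = H(X) + H(Y|X)

Left side — joint entropy directly:
H(X,Y) = -Σ p(x,y) log p(x,y) = 1.9589 bits

Right side — compute H(Y|X) from the conditional distributions:
P(X) = (9/20, 11/20), so H(X) = 0.9928 bits
H(Y|X) = Σ_x P(X=x) · H(Y|X=x):
  P(Y|X=0) = (5/9, 4/9), H(Y|X=0) = 0.9911, weight P(X=0) = 9/20
  P(Y|X=1) = (7/11, 4/11), H(Y|X=1) = 0.9457, weight P(X=1) = 11/20
H(Y|X) = 0.9661 bits

H(X) + H(Y|X) = 0.9928 + 0.9661 = 1.9589 bits

Both sides equal 1.9589 bits. ✓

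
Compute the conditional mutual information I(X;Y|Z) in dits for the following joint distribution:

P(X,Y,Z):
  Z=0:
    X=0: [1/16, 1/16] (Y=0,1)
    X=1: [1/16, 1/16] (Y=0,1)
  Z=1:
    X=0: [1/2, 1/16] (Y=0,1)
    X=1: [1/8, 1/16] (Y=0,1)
0.0097 dits

Conditional mutual information: I(X;Y|Z) = H(X|Z) + H(Y|Z) - H(X,Y|Z)

H(Z) = 0.2442
H(X,Z) = 0.5026 → H(X|Z) = 0.2584
H(Y,Z) = 0.4662 → H(Y|Z) = 0.2220
H(X,Y,Z) = 0.7149 → H(X,Y|Z) = 0.4707

I(X;Y|Z) = 0.2584 + 0.2220 - 0.4707 = 0.0097 dits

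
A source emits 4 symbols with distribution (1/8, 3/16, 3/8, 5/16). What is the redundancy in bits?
0.1171 bits

Redundancy measures how far a source is from maximum entropy:
R = H_max - H(X)

Maximum entropy for 4 symbols: H_max = log_2(4) = 2.0000 bits
Actual entropy: H(X) = 1.8829 bits
Redundancy: R = 2.0000 - 1.8829 = 0.1171 bits

This redundancy represents potential for compression: the source could be compressed by 0.1171 bits per symbol.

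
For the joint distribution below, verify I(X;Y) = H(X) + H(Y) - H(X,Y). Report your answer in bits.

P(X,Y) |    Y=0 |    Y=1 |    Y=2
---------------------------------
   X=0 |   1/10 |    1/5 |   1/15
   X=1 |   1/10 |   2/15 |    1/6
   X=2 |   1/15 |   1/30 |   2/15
I(X;Y) = 0.1001 bits

Mutual information has multiple equivalent forms:
- I(X;Y) = H(X) - H(X|Y)
- I(X;Y) = H(Y) - H(Y|X)
- I(X;Y) = H(X) + H(Y) - H(X,Y)

Computing all quantities:
H(X) = 1.5494, H(Y) = 1.5700, H(X,Y) = 3.0193
H(X|Y) = 1.4493, H(Y|X) = 1.4699

Verification:
H(X) - H(X|Y) = 1.5494 - 1.4493 = 0.1001
H(Y) - H(Y|X) = 1.5700 - 1.4699 = 0.1001
H(X) + H(Y) - H(X,Y) = 1.5494 + 1.5700 - 3.0193 = 0.1001

All forms give I(X;Y) = 0.1001 bits. ✓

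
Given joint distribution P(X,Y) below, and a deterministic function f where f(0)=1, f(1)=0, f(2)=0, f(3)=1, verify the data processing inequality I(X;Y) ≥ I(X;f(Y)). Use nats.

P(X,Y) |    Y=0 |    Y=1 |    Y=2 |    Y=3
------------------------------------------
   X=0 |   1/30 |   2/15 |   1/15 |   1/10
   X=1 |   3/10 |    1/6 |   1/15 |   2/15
I(X;Y) = 0.0703, I(X;f(Y)) = 0.0283, inequality holds: 0.0703 ≥ 0.0283

Data Processing Inequality: For any Markov chain X → Y → Z, we have I(X;Y) ≥ I(X;Z).

Here Z = f(Y) is a deterministic function of Y, forming X → Y → Z.

Original I(X;Y) = 0.0703 nats

After applying f:
P(X,Z) where Z=f(Y):
- P(X,Z=0) = P(X,Y=1) + P(X,Y=2)
- P(X,Z=1) = P(X,Y=0) + P(X,Y=3)

I(X;Z) = I(X;f(Y)) = 0.0283 nats

Verification: 0.0703 ≥ 0.0283 ✓

Information cannot be created by processing; the function f can only lose information about X.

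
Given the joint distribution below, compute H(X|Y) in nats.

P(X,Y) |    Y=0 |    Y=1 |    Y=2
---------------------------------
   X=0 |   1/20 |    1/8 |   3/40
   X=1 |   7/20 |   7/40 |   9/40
0.5232 nats

Using the chain rule: H(X|Y) = H(X,Y) - H(Y)

First, compute H(X,Y) = 1.6121 nats

Marginal P(Y) = (2/5, 3/10, 3/10)
H(Y) = 1.0889 nats

H(X|Y) = H(X,Y) - H(Y) = 1.6121 - 1.0889 = 0.5232 nats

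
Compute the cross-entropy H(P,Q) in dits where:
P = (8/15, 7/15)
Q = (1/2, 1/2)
0.3010 dits

Cross-entropy: H(P,Q) = -Σ p(x) log q(x)

Alternatively: H(P,Q) = H(P) + D_KL(P||Q)
H(P) = 0.3001 dits
D_KL(P||Q) = 0.0010 dits

H(P,Q) = 0.3001 + 0.0010 = 0.3010 dits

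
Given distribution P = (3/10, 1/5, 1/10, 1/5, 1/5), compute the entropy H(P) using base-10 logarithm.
0.6762 dits

Shannon entropy is H(X) = -Σ p(x) log p(x).

For P = (3/10, 1/5, 1/10, 1/5, 1/5):
H = -3/10 × log_10(3/10) -1/5 × log_10(1/5) -1/10 × log_10(1/10) -1/5 × log_10(1/5) -1/5 × log_10(1/5)
H = 0.6762 dits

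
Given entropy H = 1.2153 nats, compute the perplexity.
3.3713

Perplexity is e^H (or exp(H) for natural log).

H = 1.2153 nats
Perplexity = e^1.2153 = 3.3713

Interpretation: The model's uncertainty is equivalent to choosing uniformly among 3.4 options.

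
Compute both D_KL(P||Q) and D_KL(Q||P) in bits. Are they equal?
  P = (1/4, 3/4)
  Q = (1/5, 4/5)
D_KL(P||Q) = 0.0106, D_KL(Q||P) = 0.0101

KL divergence is not symmetric: D_KL(P||Q) ≠ D_KL(Q||P) in general.

D_KL(P||Q) = 0.0106 bits
D_KL(Q||P) = 0.0101 bits

No, they are not equal!

This asymmetry is why KL divergence is not a true distance metric.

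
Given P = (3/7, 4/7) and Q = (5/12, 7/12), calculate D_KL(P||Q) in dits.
0.0001 dits

KL divergence: D_KL(P||Q) = Σ p(x) log(p(x)/q(x))

Computing term by term:
  x=0: 3/7 × log_10[(3/7)/(5/12)] = 3/7 × 0.0122 = 0.0052
  x=1: 4/7 × log_10[(4/7)/(7/12)] = 4/7 × -0.0090 = -0.0051

D_KL(P||Q) = 0.0001 dits

Note: KL divergence is always non-negative and equals 0 iff P = Q.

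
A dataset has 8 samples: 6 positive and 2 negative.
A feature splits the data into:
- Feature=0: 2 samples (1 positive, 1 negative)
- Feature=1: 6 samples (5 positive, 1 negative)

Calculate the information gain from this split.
0.0738 bits

Information Gain = H(Y) - H(Y|Feature)

Before split:
P(positive) = 6/8 = 0.7500
H(Y) = 0.8113 bits

After split:
Feature=0: H = 1.0000 bits (weight = 2/8)
Feature=1: H = 0.6500 bits (weight = 6/8)
H(Y|Feature) = (2/8)×1.0000 + (6/8)×0.6500 = 0.7375 bits

Information Gain = 0.8113 - 0.7375 = 0.0738 bits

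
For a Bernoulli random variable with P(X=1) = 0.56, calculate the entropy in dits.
0.2979 dits

The binary entropy function is:
H(p) = -p log(p) - (1-p) log(1-p)

H(0.56) = -0.56 × log_10(0.56) - 0.44 × log_10(0.44)
H(0.56) = 0.2979 dits

Note: Binary entropy is maximized at p=0.5 (H=1 bit) and minimized at p=0 or p=1 (H=0).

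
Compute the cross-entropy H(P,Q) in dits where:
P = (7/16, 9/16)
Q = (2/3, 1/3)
0.3454 dits

Cross-entropy: H(P,Q) = -Σ p(x) log q(x)

Alternatively: H(P,Q) = H(P) + D_KL(P||Q)
H(P) = 0.2976 dits
D_KL(P||Q) = 0.0478 dits

H(P,Q) = 0.2976 + 0.0478 = 0.3454 dits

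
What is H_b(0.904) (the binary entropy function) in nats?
0.3162 nats

The binary entropy function is:
H(p) = -p log(p) - (1-p) log(1-p)

H(0.904) = -0.904 × log_e(0.904) - 0.096 × log_e(0.096)
H(0.904) = 0.3162 nats

Note: Binary entropy is maximized at p=0.5 (H=1 bit) and minimized at p=0 or p=1 (H=0).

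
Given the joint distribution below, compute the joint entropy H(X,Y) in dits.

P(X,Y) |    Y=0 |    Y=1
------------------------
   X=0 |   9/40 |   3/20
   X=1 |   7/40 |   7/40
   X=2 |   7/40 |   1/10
0.7668 dits

Joint entropy is H(X,Y) = -Σ_{x,y} p(x,y) log p(x,y).

Summing over all non-zero entries:
H(X,Y) = -[9/40·log_10(9/40) + 3/20·log_10(3/20) + 7/40·log_10(7/40) + 7/40·log_10(7/40) + 7/40·log_10(7/40) + 1/10·log_10(1/10)]
H(X,Y) = 0.7668 dits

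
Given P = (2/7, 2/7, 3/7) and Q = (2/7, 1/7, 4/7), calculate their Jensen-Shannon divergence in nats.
0.0173 nats

Jensen-Shannon divergence is:
JSD(P||Q) = 0.5 × D_KL(P||M) + 0.5 × D_KL(Q||M)
where M = 0.5 × (P + Q) is the mixture distribution.

M = 0.5 × (2/7, 2/7, 3/7) + 0.5 × (2/7, 1/7, 4/7) = (2/7, 3/14, 1/2)

D_KL(P||M) = 0.0161 nats
D_KL(Q||M) = 0.0184 nats

JSD(P||Q) = 0.5 × 0.0161 + 0.5 × 0.0184 = 0.0173 nats

Unlike KL divergence, JSD is symmetric and bounded: 0 ≤ JSD ≤ log(2).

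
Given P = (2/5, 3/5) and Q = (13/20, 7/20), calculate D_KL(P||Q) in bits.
0.1864 bits

KL divergence: D_KL(P||Q) = Σ p(x) log(p(x)/q(x))

Computing term by term:
  x=0: 2/5 × log_2[(2/5)/(13/20)] = 2/5 × -0.7004 = -0.2802
  x=1: 3/5 × log_2[(3/5)/(7/20)] = 3/5 × 0.7776 = 0.4666

D_KL(P||Q) = 0.1864 bits

Note: KL divergence is always non-negative and equals 0 iff P = Q.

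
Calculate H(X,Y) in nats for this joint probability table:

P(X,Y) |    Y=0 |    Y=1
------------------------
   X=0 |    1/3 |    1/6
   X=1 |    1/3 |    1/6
1.3297 nats

Joint entropy is H(X,Y) = -Σ_{x,y} p(x,y) log p(x,y).

Summing over all non-zero entries:
H(X,Y) = -[1/3·log_e(1/3) + 1/6·log_e(1/6) + 1/3·log_e(1/3) + 1/6·log_e(1/6)]
H(X,Y) = 1.3297 nats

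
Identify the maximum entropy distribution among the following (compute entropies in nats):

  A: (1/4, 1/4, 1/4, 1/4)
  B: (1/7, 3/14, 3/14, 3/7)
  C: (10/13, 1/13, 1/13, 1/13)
A

For a discrete distribution over n outcomes, entropy is maximized by the uniform distribution.

Computing entropies:
H(A) = 1.3863 nats
H(B) = 1.3013 nats
H(C) = 0.7937 nats

The uniform distribution (where all probabilities equal 1/4) achieves the maximum entropy of log_e(4) = 1.3863 nats.

Distribution A has the highest entropy.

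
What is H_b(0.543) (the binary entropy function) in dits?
0.2994 dits

The binary entropy function is:
H(p) = -p log(p) - (1-p) log(1-p)

H(0.543) = -0.543 × log_10(0.543) - 0.457 × log_10(0.457)
H(0.543) = 0.2994 dits

Note: Binary entropy is maximized at p=0.5 (H=1 bit) and minimized at p=0 or p=1 (H=0).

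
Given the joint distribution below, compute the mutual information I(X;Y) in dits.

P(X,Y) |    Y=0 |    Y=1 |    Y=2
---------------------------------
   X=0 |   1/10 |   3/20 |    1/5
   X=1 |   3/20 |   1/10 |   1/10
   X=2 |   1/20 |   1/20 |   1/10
0.0113 dits

Mutual information: I(X;Y) = H(X) + H(Y) - H(X,Y)

Marginals:
P(X) = (9/20, 7/20, 1/5), H(X) = 0.4554 dits
P(Y) = (3/10, 3/10, 2/5), H(Y) = 0.4729 dits

Joint entropy: H(X,Y) = 0.9171 dits

I(X;Y) = 0.4554 + 0.4729 - 0.9171 = 0.0113 dits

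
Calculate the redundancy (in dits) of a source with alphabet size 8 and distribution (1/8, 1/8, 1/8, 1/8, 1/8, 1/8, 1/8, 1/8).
0.0000 dits

Redundancy measures how far a source is from maximum entropy:
R = H_max - H(X)

Maximum entropy for 8 symbols: H_max = log_10(8) = 0.9031 dits
Actual entropy: H(X) = 0.9031 dits
Redundancy: R = 0.9031 - 0.9031 = 0.0000 dits

This redundancy represents potential for compression: the source could be compressed by 0.0000 dits per symbol.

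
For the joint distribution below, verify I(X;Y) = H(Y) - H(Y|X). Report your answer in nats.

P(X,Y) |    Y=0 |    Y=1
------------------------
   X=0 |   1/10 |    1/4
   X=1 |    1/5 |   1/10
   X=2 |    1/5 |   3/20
I(X;Y) = 0.0538 nats

Mutual information has multiple equivalent forms:
- I(X;Y) = H(X) - H(X|Y)
- I(X;Y) = H(Y) - H(Y|X)
- I(X;Y) = H(X) + H(Y) - H(X,Y)

Computing all quantities:
H(X) = 1.0961, H(Y) = 0.6931, H(X,Y) = 1.7354
H(X|Y) = 1.0423, H(Y|X) = 0.6394

Verification:
H(X) - H(X|Y) = 1.0961 - 1.0423 = 0.0538
H(Y) - H(Y|X) = 0.6931 - 0.6394 = 0.0538
H(X) + H(Y) - H(X,Y) = 1.0961 + 0.6931 - 1.7354 = 0.0538

All forms give I(X;Y) = 0.0538 nats. ✓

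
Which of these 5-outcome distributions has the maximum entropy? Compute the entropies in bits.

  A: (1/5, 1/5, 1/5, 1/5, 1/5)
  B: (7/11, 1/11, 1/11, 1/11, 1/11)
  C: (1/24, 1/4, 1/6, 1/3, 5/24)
A

For a discrete distribution over n outcomes, entropy is maximized by the uniform distribution.

Computing entropies:
H(A) = 2.3219 bits
H(B) = 1.6729 bits
H(C) = 2.1217 bits

The uniform distribution (where all probabilities equal 1/5) achieves the maximum entropy of log_2(5) = 2.3219 bits.

Distribution A has the highest entropy.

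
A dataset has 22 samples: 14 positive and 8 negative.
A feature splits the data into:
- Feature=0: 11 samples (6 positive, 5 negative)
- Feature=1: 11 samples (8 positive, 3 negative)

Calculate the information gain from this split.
0.0260 bits

Information Gain = H(Y) - H(Y|Feature)

Before split:
P(positive) = 14/22 = 0.6364
H(Y) = 0.9457 bits

After split:
Feature=0: H = 0.9940 bits (weight = 11/22)
Feature=1: H = 0.8454 bits (weight = 11/22)
H(Y|Feature) = (11/22)×0.9940 + (11/22)×0.8454 = 0.9197 bits

Information Gain = 0.9457 - 0.9197 = 0.0260 bits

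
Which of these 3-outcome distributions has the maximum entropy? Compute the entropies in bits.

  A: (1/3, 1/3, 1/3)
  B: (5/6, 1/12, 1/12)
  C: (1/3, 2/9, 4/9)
A

For a discrete distribution over n outcomes, entropy is maximized by the uniform distribution.

Computing entropies:
H(A) = 1.5850 bits
H(B) = 0.8167 bits
H(C) = 1.5305 bits

The uniform distribution (where all probabilities equal 1/3) achieves the maximum entropy of log_2(3) = 1.5850 bits.

Distribution A has the highest entropy.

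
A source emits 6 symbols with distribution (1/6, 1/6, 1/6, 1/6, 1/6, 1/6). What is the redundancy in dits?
0.0000 dits

Redundancy measures how far a source is from maximum entropy:
R = H_max - H(X)

Maximum entropy for 6 symbols: H_max = log_10(6) = 0.7782 dits
Actual entropy: H(X) = 0.7782 dits
Redundancy: R = 0.7782 - 0.7782 = 0.0000 dits

This redundancy represents potential for compression: the source could be compressed by 0.0000 dits per symbol.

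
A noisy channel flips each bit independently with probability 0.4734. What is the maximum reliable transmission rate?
0.0020 bits

For a binary symmetric channel (BSC) with error probability p:
Capacity C = 1 - H(p) bits per symbol

where H(p) = -p log₂(p) - (1-p) log₂(1-p) is the binary entropy function.

H(0.4734) = 0.9980 bits
C = 1 - 0.9980 = 0.0020 bits per symbol

This means we can reliably transmit up to 0.0020 bits of information per channel use.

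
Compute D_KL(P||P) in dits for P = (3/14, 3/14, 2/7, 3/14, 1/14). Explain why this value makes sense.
0.0000 dits

KL divergence satisfies the Gibbs inequality: D_KL(P||Q) ≥ 0 for all distributions P, Q.

D_KL(P||Q) = Σ p(x) log(p(x)/q(x))
Each term is p(x) × log_10(p(x)/p(x)) = p(x) × log_10(1) = 0, so the sum is 0.
D_KL(P||Q) = 0.0000 dits

When P = Q, the KL divergence is exactly 0, as there is no 'divergence' between identical distributions.

This non-negativity is a fundamental property: relative entropy cannot be negative because it measures how different Q is from P.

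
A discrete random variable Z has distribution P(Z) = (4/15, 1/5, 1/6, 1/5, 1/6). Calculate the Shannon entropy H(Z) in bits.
2.2989 bits

Shannon entropy is H(X) = -Σ p(x) log p(x).

For P = (4/15, 1/5, 1/6, 1/5, 1/6):
H = -4/15 × log_2(4/15) -1/5 × log_2(1/5) -1/6 × log_2(1/6) -1/5 × log_2(1/5) -1/6 × log_2(1/6)
H = 2.2989 bits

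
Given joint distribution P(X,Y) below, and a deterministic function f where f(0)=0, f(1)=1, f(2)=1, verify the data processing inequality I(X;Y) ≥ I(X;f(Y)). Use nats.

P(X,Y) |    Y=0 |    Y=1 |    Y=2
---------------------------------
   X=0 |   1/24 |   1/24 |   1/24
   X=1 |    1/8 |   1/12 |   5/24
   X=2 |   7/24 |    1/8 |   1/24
I(X;Y) = 0.1030, I(X;f(Y)) = 0.0552, inequality holds: 0.1030 ≥ 0.0552

Data Processing Inequality: For any Markov chain X → Y → Z, we have I(X;Y) ≥ I(X;Z).

Here Z = f(Y) is a deterministic function of Y, forming X → Y → Z.

Original I(X;Y) = 0.1030 nats

After applying f:
P(X,Z) where Z=f(Y):
- P(X,Z=0) = P(X,Y=0)
- P(X,Z=1) = P(X,Y=1) + P(X,Y=2)

I(X;Z) = I(X;f(Y)) = 0.0552 nats

Verification: 0.1030 ≥ 0.0552 ✓

Information cannot be created by processing; the function f can only lose information about X.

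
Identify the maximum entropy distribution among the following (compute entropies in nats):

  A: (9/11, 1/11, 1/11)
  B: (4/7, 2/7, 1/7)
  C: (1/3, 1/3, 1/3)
C

For a discrete distribution over n outcomes, entropy is maximized by the uniform distribution.

Computing entropies:
H(A) = 0.6002 nats
H(B) = 0.9557 nats
H(C) = 1.0986 nats

The uniform distribution (where all probabilities equal 1/3) achieves the maximum entropy of log_e(3) = 1.0986 nats.

Distribution C has the highest entropy.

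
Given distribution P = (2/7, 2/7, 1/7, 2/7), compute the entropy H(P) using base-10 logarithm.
0.5871 dits

Shannon entropy is H(X) = -Σ p(x) log p(x).

For P = (2/7, 2/7, 1/7, 2/7):
H = -2/7 × log_10(2/7) -2/7 × log_10(2/7) -1/7 × log_10(1/7) -2/7 × log_10(2/7)
H = 0.5871 dits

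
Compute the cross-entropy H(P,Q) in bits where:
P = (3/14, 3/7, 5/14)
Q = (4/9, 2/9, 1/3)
1.7467 bits

Cross-entropy: H(P,Q) = -Σ p(x) log q(x)

Alternatively: H(P,Q) = H(P) + D_KL(P||Q)
H(P) = 1.5306 bits
D_KL(P||Q) = 0.2161 bits

H(P,Q) = 1.5306 + 0.2161 = 1.7467 bits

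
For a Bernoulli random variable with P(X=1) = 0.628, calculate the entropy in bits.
0.9522 bits

The binary entropy function is:
H(p) = -p log(p) - (1-p) log(1-p)

H(0.628) = -0.628 × log_2(0.628) - 0.372 × log_2(0.372)
H(0.628) = 0.9522 bits

Note: Binary entropy is maximized at p=0.5 (H=1 bit) and minimized at p=0 or p=1 (H=0).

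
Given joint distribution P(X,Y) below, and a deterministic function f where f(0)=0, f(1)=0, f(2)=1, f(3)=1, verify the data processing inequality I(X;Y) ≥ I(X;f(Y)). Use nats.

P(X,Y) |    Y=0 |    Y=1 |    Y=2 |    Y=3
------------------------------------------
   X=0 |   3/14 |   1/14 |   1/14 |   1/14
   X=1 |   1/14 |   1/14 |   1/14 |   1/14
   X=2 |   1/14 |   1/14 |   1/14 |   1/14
I(X;Y) = 0.0334, I(X;f(Y)) = 0.0140, inequality holds: 0.0334 ≥ 0.0140

Data Processing Inequality: For any Markov chain X → Y → Z, we have I(X;Y) ≥ I(X;Z).

Here Z = f(Y) is a deterministic function of Y, forming X → Y → Z.

Original I(X;Y) = 0.0334 nats

After applying f:
P(X,Z) where Z=f(Y):
- P(X,Z=0) = P(X,Y=0) + P(X,Y=1)
- P(X,Z=1) = P(X,Y=2) + P(X,Y=3)

I(X;Z) = I(X;f(Y)) = 0.0140 nats

Verification: 0.0334 ≥ 0.0140 ✓

Information cannot be created by processing; the function f can only lose information about X.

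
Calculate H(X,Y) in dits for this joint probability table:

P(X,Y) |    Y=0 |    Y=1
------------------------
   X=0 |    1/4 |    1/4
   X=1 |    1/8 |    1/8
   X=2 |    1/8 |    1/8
0.7526 dits

Joint entropy is H(X,Y) = -Σ_{x,y} p(x,y) log p(x,y).

Summing over all non-zero entries:
H(X,Y) = -[1/4·log_10(1/4) + 1/4·log_10(1/4) + 1/8·log_10(1/8) + 1/8·log_10(1/8) + 1/8·log_10(1/8) + 1/8·log_10(1/8)]
H(X,Y) = 0.7526 dits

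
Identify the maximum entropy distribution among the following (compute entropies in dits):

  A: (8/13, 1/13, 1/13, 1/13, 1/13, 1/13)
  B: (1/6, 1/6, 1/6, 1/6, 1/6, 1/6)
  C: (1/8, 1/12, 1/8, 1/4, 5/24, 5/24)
B

For a discrete distribution over n outcomes, entropy is maximized by the uniform distribution.

Computing entropies:
H(A) = 0.5582 dits
H(B) = 0.7782 dits
H(C) = 0.7501 dits

The uniform distribution (where all probabilities equal 1/6) achieves the maximum entropy of log_10(6) = 0.7782 dits.

Distribution B has the highest entropy.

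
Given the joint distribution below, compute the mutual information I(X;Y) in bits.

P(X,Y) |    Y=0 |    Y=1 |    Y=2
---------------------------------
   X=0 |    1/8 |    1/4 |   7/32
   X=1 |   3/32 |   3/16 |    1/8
0.0029 bits

Mutual information: I(X;Y) = H(X) + H(Y) - H(X,Y)

Marginals:
P(X) = (19/32, 13/32), H(X) = 0.9745 bits
P(Y) = (7/32, 7/16, 11/32), H(Y) = 1.5310 bits

Joint entropy: H(X,Y) = 2.5026 bits

I(X;Y) = 0.9745 + 1.5310 - 2.5026 = 0.0029 bits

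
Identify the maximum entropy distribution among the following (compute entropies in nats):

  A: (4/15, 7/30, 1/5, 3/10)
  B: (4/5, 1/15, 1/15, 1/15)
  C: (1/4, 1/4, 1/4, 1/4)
C

For a discrete distribution over n outcomes, entropy is maximized by the uniform distribution.

Computing entropies:
H(A) = 1.3751 nats
H(B) = 0.7201 nats
H(C) = 1.3863 nats

The uniform distribution (where all probabilities equal 1/4) achieves the maximum entropy of log_e(4) = 1.3863 nats.

Distribution C has the highest entropy.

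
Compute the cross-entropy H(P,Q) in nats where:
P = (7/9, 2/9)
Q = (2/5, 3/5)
0.8262 nats

Cross-entropy: H(P,Q) = -Σ p(x) log q(x)

Alternatively: H(P,Q) = H(P) + D_KL(P||Q)
H(P) = 0.5297 nats
D_KL(P||Q) = 0.2965 nats

H(P,Q) = 0.5297 + 0.2965 = 0.8262 nats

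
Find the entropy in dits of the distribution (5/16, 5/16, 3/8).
0.4755 dits

Shannon entropy is H(X) = -Σ p(x) log p(x).

For P = (5/16, 5/16, 3/8):
H = -5/16 × log_10(5/16) -5/16 × log_10(5/16) -3/8 × log_10(3/8)
H = 0.4755 dits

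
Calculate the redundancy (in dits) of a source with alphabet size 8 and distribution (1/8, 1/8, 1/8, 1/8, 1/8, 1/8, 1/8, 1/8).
0.0000 dits

Redundancy measures how far a source is from maximum entropy:
R = H_max - H(X)

Maximum entropy for 8 symbols: H_max = log_10(8) = 0.9031 dits
Actual entropy: H(X) = 0.9031 dits
Redundancy: R = 0.9031 - 0.9031 = 0.0000 dits

This redundancy represents potential for compression: the source could be compressed by 0.0000 dits per symbol.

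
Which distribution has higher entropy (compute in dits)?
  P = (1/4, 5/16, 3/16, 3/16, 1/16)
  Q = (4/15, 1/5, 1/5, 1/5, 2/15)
Q

Computing entropies in dits:
H(P) = 0.6563
H(Q) = 0.6891

Distribution Q has higher entropy.

Intuition: The distribution closer to uniform (more spread out) has higher entropy.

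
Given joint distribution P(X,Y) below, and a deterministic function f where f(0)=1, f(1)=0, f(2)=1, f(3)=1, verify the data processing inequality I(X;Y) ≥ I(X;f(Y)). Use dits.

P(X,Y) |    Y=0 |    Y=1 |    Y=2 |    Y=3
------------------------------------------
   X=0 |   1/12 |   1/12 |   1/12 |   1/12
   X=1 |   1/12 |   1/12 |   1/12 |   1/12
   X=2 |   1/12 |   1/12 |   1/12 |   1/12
I(X;Y) = 0.0000, I(X;f(Y)) = 0.0000, inequality holds: 0.0000 ≥ 0.0000

Data Processing Inequality: For any Markov chain X → Y → Z, we have I(X;Y) ≥ I(X;Z).

Here Z = f(Y) is a deterministic function of Y, forming X → Y → Z.

Original I(X;Y) = 0.0000 dits

After applying f:
P(X,Z) where Z=f(Y):
- P(X,Z=0) = P(X,Y=1)
- P(X,Z=1) = P(X,Y=0) + P(X,Y=2) + P(X,Y=3)

I(X;Z) = I(X;f(Y)) = 0.0000 dits

Verification: 0.0000 ≥ 0.0000 ✓

Information cannot be created by processing; the function f can only lose information about X.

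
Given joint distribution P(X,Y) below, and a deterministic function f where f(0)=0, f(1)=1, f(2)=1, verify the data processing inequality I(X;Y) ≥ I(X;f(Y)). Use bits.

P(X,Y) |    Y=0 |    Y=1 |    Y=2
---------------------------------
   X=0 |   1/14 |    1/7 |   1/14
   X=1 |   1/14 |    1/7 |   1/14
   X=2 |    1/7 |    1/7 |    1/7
I(X;Y) = 0.0202, I(X;f(Y)) = 0.0060, inequality holds: 0.0202 ≥ 0.0060

Data Processing Inequality: For any Markov chain X → Y → Z, we have I(X;Y) ≥ I(X;Z).

Here Z = f(Y) is a deterministic function of Y, forming X → Y → Z.

Original I(X;Y) = 0.0202 bits

After applying f:
P(X,Z) where Z=f(Y):
- P(X,Z=0) = P(X,Y=0)
- P(X,Z=1) = P(X,Y=1) + P(X,Y=2)

I(X;Z) = I(X;f(Y)) = 0.0060 bits

Verification: 0.0202 ≥ 0.0060 ✓

Information cannot be created by processing; the function f can only lose information about X.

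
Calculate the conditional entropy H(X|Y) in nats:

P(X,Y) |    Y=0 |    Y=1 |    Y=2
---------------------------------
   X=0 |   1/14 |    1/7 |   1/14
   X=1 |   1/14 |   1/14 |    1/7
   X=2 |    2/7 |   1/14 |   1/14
0.9659 nats

Using the chain rule: H(X|Y) = H(X,Y) - H(Y)

First, compute H(X,Y) = 2.0449 nats

Marginal P(Y) = (3/7, 2/7, 2/7)
H(Y) = 1.0790 nats

H(X|Y) = H(X,Y) - H(Y) = 2.0449 - 1.0790 = 0.9659 nats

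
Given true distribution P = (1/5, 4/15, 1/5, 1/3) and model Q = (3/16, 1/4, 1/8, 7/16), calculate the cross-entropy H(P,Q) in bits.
2.0139 bits

Cross-entropy: H(P,Q) = -Σ p(x) log q(x)

Alternatively: H(P,Q) = H(P) + D_KL(P||Q)
H(P) = 1.9656 bits
D_KL(P||Q) = 0.0483 bits

H(P,Q) = 1.9656 + 0.0483 = 2.0139 bits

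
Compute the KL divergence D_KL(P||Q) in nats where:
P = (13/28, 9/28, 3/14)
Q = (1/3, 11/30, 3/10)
0.0394 nats

KL divergence: D_KL(P||Q) = Σ p(x) log(p(x)/q(x))

Computing term by term:
  x=0: 13/28 × log_e[(13/28)/(1/3)] = 13/28 × 0.3314 = 0.1538
  x=1: 9/28 × log_e[(9/28)/(11/30)] = 9/28 × -0.1317 = -0.0423
  x=2: 3/14 × log_e[(3/14)/(3/10)] = 3/14 × -0.3365 = -0.0721

D_KL(P||Q) = 0.0394 nats

Note: KL divergence is always non-negative and equals 0 iff P = Q.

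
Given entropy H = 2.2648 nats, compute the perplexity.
9.6292

Perplexity is e^H (or exp(H) for natural log).

H = 2.2648 nats
Perplexity = e^2.2648 = 9.6292

Interpretation: The model's uncertainty is equivalent to choosing uniformly among 9.6 options.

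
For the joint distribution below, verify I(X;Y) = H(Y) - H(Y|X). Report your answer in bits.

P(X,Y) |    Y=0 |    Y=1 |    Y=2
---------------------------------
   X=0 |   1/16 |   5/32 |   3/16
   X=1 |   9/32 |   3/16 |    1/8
I(X;Y) = 0.0942 bits

Mutual information has multiple equivalent forms:
- I(X;Y) = H(X) - H(X|Y)
- I(X;Y) = H(Y) - H(Y|X)
- I(X;Y) = H(X) + H(Y) - H(X,Y)

Computing all quantities:
H(X) = 0.9745, H(Y) = 1.5835, H(X,Y) = 2.4638
H(X|Y) = 0.8803, H(Y|X) = 1.4893

Verification:
H(X) - H(X|Y) = 0.9745 - 0.8803 = 0.0942
H(Y) - H(Y|X) = 1.5835 - 1.4893 = 0.0942
H(X) + H(Y) - H(X,Y) = 0.9745 + 1.5835 - 2.4638 = 0.0942

All forms give I(X;Y) = 0.0942 bits. ✓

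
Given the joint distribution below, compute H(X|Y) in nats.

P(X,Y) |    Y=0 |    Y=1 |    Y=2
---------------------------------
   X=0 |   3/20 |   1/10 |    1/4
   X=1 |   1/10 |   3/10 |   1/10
0.6026 nats

Using the chain rule: H(X|Y) = H(X,Y) - H(Y)

First, compute H(X,Y) = 1.6831 nats

Marginal P(Y) = (1/4, 2/5, 7/20)
H(Y) = 1.0805 nats

H(X|Y) = H(X,Y) - H(Y) = 1.6831 - 1.0805 = 0.6026 nats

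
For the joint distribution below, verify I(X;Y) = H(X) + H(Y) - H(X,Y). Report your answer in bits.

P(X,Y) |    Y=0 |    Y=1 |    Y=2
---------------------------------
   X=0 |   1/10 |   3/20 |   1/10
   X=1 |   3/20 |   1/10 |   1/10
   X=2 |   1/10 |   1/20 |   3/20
I(X;Y) = 0.0539 bits

Mutual information has multiple equivalent forms:
- I(X;Y) = H(X) - H(X|Y)
- I(X;Y) = H(Y) - H(Y|X)
- I(X;Y) = H(X) + H(Y) - H(X,Y)

Computing all quantities:
H(X) = 1.5813, H(Y) = 1.5813, H(X,Y) = 3.1087
H(X|Y) = 1.5274, H(Y|X) = 1.5274

Verification:
H(X) - H(X|Y) = 1.5813 - 1.5274 = 0.0539
H(Y) - H(Y|X) = 1.5813 - 1.5274 = 0.0539
H(X) + H(Y) - H(X,Y) = 1.5813 + 1.5813 - 3.1087 = 0.0539

All forms give I(X;Y) = 0.0539 bits. ✓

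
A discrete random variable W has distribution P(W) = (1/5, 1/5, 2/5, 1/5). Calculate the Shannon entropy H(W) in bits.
1.9219 bits

Shannon entropy is H(X) = -Σ p(x) log p(x).

For P = (1/5, 1/5, 2/5, 1/5):
H = -1/5 × log_2(1/5) -1/5 × log_2(1/5) -2/5 × log_2(2/5) -1/5 × log_2(1/5)
H = 1.9219 bits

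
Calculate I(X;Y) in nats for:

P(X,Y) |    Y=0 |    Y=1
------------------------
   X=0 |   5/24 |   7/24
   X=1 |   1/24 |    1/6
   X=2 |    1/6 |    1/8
0.0362 nats

Mutual information: I(X;Y) = H(X) + H(Y) - H(X,Y)

Marginals:
P(X) = (1/2, 5/24, 7/24), H(X) = 1.0327 nats
P(Y) = (5/12, 7/12), H(Y) = 0.6792 nats

Joint entropy: H(X,Y) = 1.6758 nats

I(X;Y) = 1.0327 + 0.6792 - 1.6758 = 0.0362 nats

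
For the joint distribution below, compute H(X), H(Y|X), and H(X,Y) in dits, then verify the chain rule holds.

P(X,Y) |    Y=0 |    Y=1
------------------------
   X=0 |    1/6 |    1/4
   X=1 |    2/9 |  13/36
H(X,Y) = 0.5851, H(X) = 0.2950, H(Y|X) = 0.2901 (all in dits)

Chain rule: H(X,Y) = H(X) + H(Y|X)

Left side — joint entropy directly:
H(X,Y) = -Σ p(x,y) log p(x,y) = 0.5851 dits

Right side — compute H(Y|X) from the conditional distributions:
P(X) = (5/12, 7/12), so H(X) = 0.2950 dits
H(Y|X) = Σ_x P(X=x) · H(Y|X=x):
  P(Y|X=0) = (2/5, 3/5), H(Y|X=0) = 0.2923, weight P(X=0) = 5/12
  P(Y|X=1) = (8/21, 13/21), H(Y|X=1) = 0.2886, weight P(X=1) = 7/12
H(Y|X) = 0.2901 dits

H(X) + H(Y|X) = 0.2950 + 0.2901 = 0.5851 dits

Both sides equal 0.5851 dits. ✓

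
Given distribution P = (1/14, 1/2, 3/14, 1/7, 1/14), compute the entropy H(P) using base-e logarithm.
1.3317 nats

Shannon entropy is H(X) = -Σ p(x) log p(x).

For P = (1/14, 1/2, 3/14, 1/7, 1/14):
H = -1/14 × log_e(1/14) -1/2 × log_e(1/2) -3/14 × log_e(3/14) -1/7 × log_e(1/7) -1/14 × log_e(1/14)
H = 1.3317 nats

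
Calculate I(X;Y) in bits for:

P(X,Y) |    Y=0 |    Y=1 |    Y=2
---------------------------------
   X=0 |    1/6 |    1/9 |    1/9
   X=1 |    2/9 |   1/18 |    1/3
0.0673 bits

Mutual information: I(X;Y) = H(X) + H(Y) - H(X,Y)

Marginals:
P(X) = (7/18, 11/18), H(X) = 0.9641 bits
P(Y) = (7/18, 1/6, 4/9), H(Y) = 1.4807 bits

Joint entropy: H(X,Y) = 2.3774 bits

I(X;Y) = 0.9641 + 1.4807 - 2.3774 = 0.0673 bits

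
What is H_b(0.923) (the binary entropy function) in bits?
0.3915 bits

The binary entropy function is:
H(p) = -p log(p) - (1-p) log(1-p)

H(0.923) = -0.923 × log_2(0.923) - 0.077 × log_2(0.077)
H(0.923) = 0.3915 bits

Note: Binary entropy is maximized at p=0.5 (H=1 bit) and minimized at p=0 or p=1 (H=0).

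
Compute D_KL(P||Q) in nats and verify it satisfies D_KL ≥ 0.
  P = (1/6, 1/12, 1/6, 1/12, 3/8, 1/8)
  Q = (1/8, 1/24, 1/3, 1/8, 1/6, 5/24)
0.1966 nats

KL divergence satisfies the Gibbs inequality: D_KL(P||Q) ≥ 0 for all distributions P, Q.

D_KL(P||Q) = Σ p(x) log(p(x)/q(x))
Term by term:
  x=0: 1/6 × log_e[(1/6)/(1/8)] = 0.0479
  x=1: 1/12 × log_e[(1/12)/(1/24)] = 0.0578
  x=2: 1/6 × log_e[(1/6)/(1/3)] = -0.1155
  x=3: 1/12 × log_e[(1/12)/(1/8)] = -0.0338
  x=4: 3/8 × log_e[(3/8)/(1/6)] = 0.3041
  x=5: 1/8 × log_e[(1/8)/(5/24)] = -0.0639
D_KL(P||Q) = 0.1966 nats

D_KL(P||Q) = 0.1966 ≥ 0 ✓

This non-negativity is a fundamental property: relative entropy cannot be negative because it measures how different Q is from P.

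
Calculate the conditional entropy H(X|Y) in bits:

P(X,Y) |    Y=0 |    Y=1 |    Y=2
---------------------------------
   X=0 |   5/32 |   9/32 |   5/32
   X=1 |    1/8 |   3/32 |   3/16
0.9247 bits

Using the chain rule: H(X|Y) = H(X,Y) - H(Y)

First, compute H(X,Y) = 2.4996 bits

Marginal P(Y) = (9/32, 3/8, 11/32)
H(Y) = 1.5749 bits

H(X|Y) = H(X,Y) - H(Y) = 2.4996 - 1.5749 = 0.9247 bits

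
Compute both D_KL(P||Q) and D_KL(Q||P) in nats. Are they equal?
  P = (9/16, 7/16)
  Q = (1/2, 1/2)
D_KL(P||Q) = 0.0078, D_KL(Q||P) = 0.0079

KL divergence is not symmetric: D_KL(P||Q) ≠ D_KL(Q||P) in general.

D_KL(P||Q) = 0.0078 nats
D_KL(Q||P) = 0.0079 nats

No, they are not equal!

This asymmetry is why KL divergence is not a true distance metric.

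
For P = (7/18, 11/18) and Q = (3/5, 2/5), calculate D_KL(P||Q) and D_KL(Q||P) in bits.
D_KL(P||Q) = 0.1304, D_KL(Q||P) = 0.1308

KL divergence is not symmetric: D_KL(P||Q) ≠ D_KL(Q||P) in general.

D_KL(P||Q) = 0.1304 bits
D_KL(Q||P) = 0.1308 bits

No, they are not equal!

This asymmetry is why KL divergence is not a true distance metric.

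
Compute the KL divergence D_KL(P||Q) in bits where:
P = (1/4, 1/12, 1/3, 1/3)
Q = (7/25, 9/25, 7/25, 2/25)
0.5534 bits

KL divergence: D_KL(P||Q) = Σ p(x) log(p(x)/q(x))

Computing term by term:
  x=0: 1/4 × log_2[(1/4)/(7/25)] = 1/4 × -0.1635 = -0.0409
  x=1: 1/12 × log_2[(1/12)/(9/25)] = 1/12 × -2.1110 = -0.1759
  x=2: 1/3 × log_2[(1/3)/(7/25)] = 1/3 × 0.2515 = 0.0838
  x=3: 1/3 × log_2[(1/3)/(2/25)] = 1/3 × 2.0589 = 0.6863

D_KL(P||Q) = 0.5534 bits

Note: KL divergence is always non-negative and equals 0 iff P = Q.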